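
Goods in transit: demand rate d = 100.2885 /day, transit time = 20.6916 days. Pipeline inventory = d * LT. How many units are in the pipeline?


Pipeline = 100.2885 * 20.6916 = 2075.1295

2075.1295 units


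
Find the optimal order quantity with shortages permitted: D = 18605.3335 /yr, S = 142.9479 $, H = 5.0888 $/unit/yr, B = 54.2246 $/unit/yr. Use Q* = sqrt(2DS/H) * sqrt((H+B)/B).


sqrt(2DS/H) = 1022.3861
sqrt((H+B)/B) = 1.0459
Q* = 1022.3861 * 1.0459 = 1069.2842

1069.2842 units


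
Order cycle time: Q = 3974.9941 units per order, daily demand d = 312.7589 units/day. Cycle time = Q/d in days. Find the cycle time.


Cycle = 3974.9941 / 312.7589 = 12.7095

12.7095 days


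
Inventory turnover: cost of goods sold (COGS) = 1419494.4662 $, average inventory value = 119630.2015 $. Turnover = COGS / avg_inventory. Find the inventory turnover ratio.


Turnover = 1419494.4662 / 119630.2015 = 11.8657

11.8657


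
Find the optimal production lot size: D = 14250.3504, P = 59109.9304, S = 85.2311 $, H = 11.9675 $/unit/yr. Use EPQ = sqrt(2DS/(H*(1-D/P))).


1 - D/P = 1 - 0.2411 = 0.7589
H*(1-D/P) = 9.0823
2DS = 2429146.0800
EPQ = sqrt(267457.9067) = 517.1633

517.1633 units


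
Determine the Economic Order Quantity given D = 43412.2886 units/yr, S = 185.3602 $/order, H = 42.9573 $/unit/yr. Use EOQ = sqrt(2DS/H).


2*D*S = 2 * 43412.2886 * 185.3602 = 16093820.9947
2*D*S/H = 374646.9400
EOQ = sqrt(374646.9400) = 612.0841

612.0841 units


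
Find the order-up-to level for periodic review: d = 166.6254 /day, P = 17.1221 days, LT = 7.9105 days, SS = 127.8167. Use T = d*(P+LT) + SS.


P + LT = 25.0326
d*(P+LT) = 166.6254 * 25.0326 = 4171.0670
T = 4171.0670 + 127.8167 = 4298.8837

4298.8837 units


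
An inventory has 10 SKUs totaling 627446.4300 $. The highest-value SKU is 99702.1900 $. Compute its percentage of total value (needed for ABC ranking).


Top item = 99702.1900
Total = 627446.4300
Percentage = 99702.1900 / 627446.4300 * 100 = 15.8902

15.8902%


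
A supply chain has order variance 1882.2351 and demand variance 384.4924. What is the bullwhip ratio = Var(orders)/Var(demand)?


BW = 1882.2351 / 384.4924 = 4.8954

4.8954


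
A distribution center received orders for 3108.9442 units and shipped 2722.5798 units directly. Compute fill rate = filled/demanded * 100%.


FR = 2722.5798 / 3108.9442 * 100 = 87.5725

87.5725%


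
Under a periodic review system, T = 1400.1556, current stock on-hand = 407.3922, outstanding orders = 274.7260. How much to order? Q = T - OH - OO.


Inventory position = OH + OO = 407.3922 + 274.7260 = 682.1182
Q = 1400.1556 - 682.1182 = 718.0374

718.0374 units


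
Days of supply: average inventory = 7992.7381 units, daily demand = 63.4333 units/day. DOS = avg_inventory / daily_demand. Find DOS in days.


DOS = 7992.7381 / 63.4333 = 126.0022

126.0022 days


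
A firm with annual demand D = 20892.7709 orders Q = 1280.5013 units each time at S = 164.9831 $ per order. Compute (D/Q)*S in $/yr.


Number of orders = D/Q = 16.3161
Cost = 16.3161 * 164.9831 = 2691.8786

2691.8786 $/yr


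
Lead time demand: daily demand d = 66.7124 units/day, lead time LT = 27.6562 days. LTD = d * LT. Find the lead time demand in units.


LTD = 66.7124 * 27.6562 = 1845.0115

1845.0115 units


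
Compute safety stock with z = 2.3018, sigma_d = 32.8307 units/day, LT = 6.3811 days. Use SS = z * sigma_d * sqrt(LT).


sqrt(LT) = sqrt(6.3811) = 2.5261
SS = 2.3018 * 32.8307 * 2.5261 = 190.8954

190.8954 units


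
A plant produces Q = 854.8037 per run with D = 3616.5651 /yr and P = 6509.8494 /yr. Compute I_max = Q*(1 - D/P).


D/P = 0.5556
1 - D/P = 0.4444
I_max = 854.8037 * 0.4444 = 379.9151

379.9151 units


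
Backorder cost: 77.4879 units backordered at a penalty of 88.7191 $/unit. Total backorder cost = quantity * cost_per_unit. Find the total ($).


Total = 77.4879 * 88.7191 = 6874.6567

6874.6567 $


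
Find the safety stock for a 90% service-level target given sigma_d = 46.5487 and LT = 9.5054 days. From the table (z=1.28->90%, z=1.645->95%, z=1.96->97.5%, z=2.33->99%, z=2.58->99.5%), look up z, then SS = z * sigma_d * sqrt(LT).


From the table, SL = 90% corresponds to z = 1.28
sqrt(LT) = sqrt(9.5054) = 3.0831
SS = 1.28 * 46.5487 * 3.0831 = 183.6973

183.6973 units


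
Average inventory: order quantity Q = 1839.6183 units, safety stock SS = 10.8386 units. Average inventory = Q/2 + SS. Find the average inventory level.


Q/2 = 919.8092
Avg = 919.8092 + 10.8386 = 930.6478

930.6478 units


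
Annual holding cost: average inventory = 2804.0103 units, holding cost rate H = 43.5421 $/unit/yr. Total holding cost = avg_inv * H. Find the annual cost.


Cost = 2804.0103 * 43.5421 = 122092.4969

122092.4969 $/yr


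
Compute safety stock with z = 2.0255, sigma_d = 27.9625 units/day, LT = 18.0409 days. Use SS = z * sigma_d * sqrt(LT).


sqrt(LT) = sqrt(18.0409) = 4.2475
SS = 2.0255 * 27.9625 * 4.2475 = 240.5677

240.5677 units


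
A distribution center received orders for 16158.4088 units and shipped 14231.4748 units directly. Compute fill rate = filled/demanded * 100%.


FR = 14231.4748 / 16158.4088 * 100 = 88.0747

88.0747%


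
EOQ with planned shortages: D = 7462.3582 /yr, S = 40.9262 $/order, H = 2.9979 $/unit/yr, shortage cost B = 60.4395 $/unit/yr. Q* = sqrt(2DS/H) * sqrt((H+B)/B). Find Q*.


sqrt(2DS/H) = 451.3830
sqrt((H+B)/B) = 1.0245
Q* = 451.3830 * 1.0245 = 462.4422

462.4422 units


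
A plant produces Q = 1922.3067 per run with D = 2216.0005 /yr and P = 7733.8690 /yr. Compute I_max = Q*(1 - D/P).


D/P = 0.2865
1 - D/P = 0.7135
I_max = 1922.3067 * 0.7135 = 1371.5044

1371.5044 units


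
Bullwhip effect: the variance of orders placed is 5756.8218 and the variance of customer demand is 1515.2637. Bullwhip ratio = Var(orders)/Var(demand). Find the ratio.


BW = 5756.8218 / 1515.2637 = 3.7992

3.7992


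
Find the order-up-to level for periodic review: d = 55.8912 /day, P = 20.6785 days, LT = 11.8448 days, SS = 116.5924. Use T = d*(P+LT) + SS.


P + LT = 32.5233
d*(P+LT) = 55.8912 * 32.5233 = 1817.7663
T = 1817.7663 + 116.5924 = 1934.3587

1934.3587 units


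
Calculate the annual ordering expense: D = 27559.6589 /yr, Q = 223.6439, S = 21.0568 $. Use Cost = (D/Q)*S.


Number of orders = D/Q = 123.2301
Cost = 123.2301 * 21.0568 = 2594.8315

2594.8315 $/yr


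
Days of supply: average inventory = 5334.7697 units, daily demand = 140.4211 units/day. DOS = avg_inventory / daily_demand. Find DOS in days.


DOS = 5334.7697 / 140.4211 = 37.9912

37.9912 days


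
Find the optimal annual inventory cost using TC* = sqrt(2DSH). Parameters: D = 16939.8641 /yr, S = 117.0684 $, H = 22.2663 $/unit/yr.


2*D*S*H = 88313613.7978
TC* = sqrt(88313613.7978) = 9397.5323

9397.5323 $/yr


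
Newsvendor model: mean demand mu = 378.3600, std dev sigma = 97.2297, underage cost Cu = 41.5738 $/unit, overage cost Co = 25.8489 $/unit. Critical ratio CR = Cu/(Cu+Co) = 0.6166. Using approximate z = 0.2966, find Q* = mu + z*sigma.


CR = Cu/(Cu+Co) = 41.5738/(41.5738+25.8489) = 0.6166
z = 0.2966
Q* = 378.3600 + 0.2966 * 97.2297 = 407.1983

407.1983 units


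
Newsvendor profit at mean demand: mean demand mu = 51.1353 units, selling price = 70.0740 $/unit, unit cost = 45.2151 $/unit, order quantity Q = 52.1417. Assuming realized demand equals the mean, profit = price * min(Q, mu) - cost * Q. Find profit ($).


Sales at mu = min(52.1417, 51.1353) = 51.1353
Revenue = 70.0740 * 51.1353 = 3583.2550
Total cost = 45.2151 * 52.1417 = 2357.5922
Profit = 3583.2550 - 2357.5922 = 1225.6628

1225.6628 $


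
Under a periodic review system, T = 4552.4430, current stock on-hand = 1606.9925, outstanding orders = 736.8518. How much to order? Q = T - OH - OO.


Inventory position = OH + OO = 1606.9925 + 736.8518 = 2343.8443
Q = 4552.4430 - 2343.8443 = 2208.5987

2208.5987 units


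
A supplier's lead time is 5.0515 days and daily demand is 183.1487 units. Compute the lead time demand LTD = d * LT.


LTD = 183.1487 * 5.0515 = 925.1757

925.1757 units


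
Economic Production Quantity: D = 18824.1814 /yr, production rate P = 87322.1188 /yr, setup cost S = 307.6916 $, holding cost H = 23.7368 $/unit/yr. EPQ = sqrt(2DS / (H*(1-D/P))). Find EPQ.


1 - D/P = 1 - 0.2156 = 0.7844
H*(1-D/P) = 18.6198
2DS = 11584084.9873
EPQ = sqrt(622137.4363) = 788.7569

788.7569 units


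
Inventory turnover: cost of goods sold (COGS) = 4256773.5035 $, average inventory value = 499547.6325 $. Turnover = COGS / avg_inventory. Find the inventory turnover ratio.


Turnover = 4256773.5035 / 499547.6325 = 8.5213

8.5213


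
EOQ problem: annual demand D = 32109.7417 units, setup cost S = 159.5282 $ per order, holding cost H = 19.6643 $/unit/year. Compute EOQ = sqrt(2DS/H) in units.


2*D*S = 2 * 32109.7417 * 159.5282 = 10244818.5917
2*D*S/H = 520985.6741
EOQ = sqrt(520985.6741) = 721.7934

721.7934 units


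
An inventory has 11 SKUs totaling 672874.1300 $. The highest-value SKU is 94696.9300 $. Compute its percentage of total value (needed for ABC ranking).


Top item = 94696.9300
Total = 672874.1300
Percentage = 94696.9300 / 672874.1300 * 100 = 14.0735

14.0735%


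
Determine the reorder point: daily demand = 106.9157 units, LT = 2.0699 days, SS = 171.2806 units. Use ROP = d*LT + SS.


d*LT = 106.9157 * 2.0699 = 221.3048
ROP = 221.3048 + 171.2806 = 392.5854

392.5854 units


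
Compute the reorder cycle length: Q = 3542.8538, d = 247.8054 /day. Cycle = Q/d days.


Cycle = 3542.8538 / 247.8054 = 14.2969

14.2969 days


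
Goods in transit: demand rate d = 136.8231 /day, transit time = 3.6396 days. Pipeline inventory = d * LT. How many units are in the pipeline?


Pipeline = 136.8231 * 3.6396 = 497.9814

497.9814 units


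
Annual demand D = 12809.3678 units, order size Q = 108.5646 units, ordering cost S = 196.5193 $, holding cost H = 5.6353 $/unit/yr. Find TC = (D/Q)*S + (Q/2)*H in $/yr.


Ordering cost = D*S/Q = 23187.0056
Holding cost = Q*H/2 = 305.8970
TC = 23187.0056 + 305.8970 = 23492.9027

23492.9027 $/yr


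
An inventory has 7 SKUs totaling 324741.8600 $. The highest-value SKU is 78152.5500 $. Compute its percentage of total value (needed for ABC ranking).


Top item = 78152.5500
Total = 324741.8600
Percentage = 78152.5500 / 324741.8600 * 100 = 24.0661

24.0661%


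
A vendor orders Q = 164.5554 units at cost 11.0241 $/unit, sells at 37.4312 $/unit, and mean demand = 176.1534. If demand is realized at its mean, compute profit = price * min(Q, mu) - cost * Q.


Sales at mu = min(164.5554, 176.1534) = 164.5554
Revenue = 37.4312 * 164.5554 = 6159.5061
Total cost = 11.0241 * 164.5554 = 1814.0752
Profit = 6159.5061 - 1814.0752 = 4345.4309

4345.4309 $


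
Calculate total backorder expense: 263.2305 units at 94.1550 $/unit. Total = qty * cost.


Total = 263.2305 * 94.1550 = 24784.4677

24784.4677 $


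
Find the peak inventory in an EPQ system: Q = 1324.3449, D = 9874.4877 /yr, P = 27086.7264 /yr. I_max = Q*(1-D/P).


D/P = 0.3646
1 - D/P = 0.6354
I_max = 1324.3449 * 0.6354 = 841.5539

841.5539 units


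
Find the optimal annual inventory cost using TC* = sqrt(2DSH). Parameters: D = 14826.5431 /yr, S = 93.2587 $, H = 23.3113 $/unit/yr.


2*D*S*H = 64465261.8044
TC* = sqrt(64465261.8044) = 8029.0262

8029.0262 $/yr


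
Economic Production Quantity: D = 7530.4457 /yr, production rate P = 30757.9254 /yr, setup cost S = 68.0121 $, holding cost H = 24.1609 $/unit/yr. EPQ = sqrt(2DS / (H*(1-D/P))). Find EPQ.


1 - D/P = 1 - 0.2448 = 0.7552
H*(1-D/P) = 18.2456
2DS = 1024322.8520
EPQ = sqrt(56140.8138) = 236.9405

236.9405 units


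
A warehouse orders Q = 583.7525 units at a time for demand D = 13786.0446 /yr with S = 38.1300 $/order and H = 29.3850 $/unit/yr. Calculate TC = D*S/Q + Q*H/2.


Ordering cost = D*S/Q = 900.4876
Holding cost = Q*H/2 = 8576.7836
TC = 900.4876 + 8576.7836 = 9477.2712

9477.2712 $/yr


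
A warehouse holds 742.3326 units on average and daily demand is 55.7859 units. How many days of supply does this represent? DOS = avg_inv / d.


DOS = 742.3326 / 55.7859 = 13.3068

13.3068 days


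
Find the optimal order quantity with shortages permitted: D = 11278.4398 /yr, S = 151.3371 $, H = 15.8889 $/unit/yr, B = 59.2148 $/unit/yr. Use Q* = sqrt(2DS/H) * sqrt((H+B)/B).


sqrt(2DS/H) = 463.5166
sqrt((H+B)/B) = 1.1262
Q* = 463.5166 * 1.1262 = 522.0124

522.0124 units


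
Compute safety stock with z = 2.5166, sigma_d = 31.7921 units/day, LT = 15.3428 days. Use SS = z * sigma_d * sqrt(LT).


sqrt(LT) = sqrt(15.3428) = 3.9170
SS = 2.5166 * 31.7921 * 3.9170 = 313.3904

313.3904 units


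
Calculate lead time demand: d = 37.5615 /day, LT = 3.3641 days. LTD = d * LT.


LTD = 37.5615 * 3.3641 = 126.3606

126.3606 units


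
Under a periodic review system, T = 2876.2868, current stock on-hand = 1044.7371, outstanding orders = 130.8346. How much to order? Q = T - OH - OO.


Inventory position = OH + OO = 1044.7371 + 130.8346 = 1175.5717
Q = 2876.2868 - 1175.5717 = 1700.7151

1700.7151 units


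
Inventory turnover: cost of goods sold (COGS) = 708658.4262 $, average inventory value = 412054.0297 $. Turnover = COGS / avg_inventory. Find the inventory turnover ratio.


Turnover = 708658.4262 / 412054.0297 = 1.7198

1.7198


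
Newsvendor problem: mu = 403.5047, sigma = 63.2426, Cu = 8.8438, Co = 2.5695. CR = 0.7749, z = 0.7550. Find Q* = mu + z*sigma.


CR = Cu/(Cu+Co) = 8.8438/(8.8438+2.5695) = 0.7749
z = 0.7550
Q* = 403.5047 + 0.7550 * 63.2426 = 451.2529

451.2529 units


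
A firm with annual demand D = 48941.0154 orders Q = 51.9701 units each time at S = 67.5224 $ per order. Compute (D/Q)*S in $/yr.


Number of orders = D/Q = 941.7149
Cost = 941.7149 * 67.5224 = 63586.8474

63586.8474 $/yr


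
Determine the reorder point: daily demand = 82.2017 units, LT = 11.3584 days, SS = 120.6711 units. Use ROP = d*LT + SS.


d*LT = 82.2017 * 11.3584 = 933.6798
ROP = 933.6798 + 120.6711 = 1054.3509

1054.3509 units


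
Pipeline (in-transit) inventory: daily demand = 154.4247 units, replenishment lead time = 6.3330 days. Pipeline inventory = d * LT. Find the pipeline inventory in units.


Pipeline = 154.4247 * 6.3330 = 977.9716

977.9716 units


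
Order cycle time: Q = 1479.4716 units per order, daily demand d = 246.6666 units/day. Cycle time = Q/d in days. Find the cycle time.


Cycle = 1479.4716 / 246.6666 = 5.9979

5.9979 days


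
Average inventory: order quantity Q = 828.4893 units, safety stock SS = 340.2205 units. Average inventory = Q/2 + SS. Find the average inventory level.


Q/2 = 414.2446
Avg = 414.2446 + 340.2205 = 754.4651

754.4651 units


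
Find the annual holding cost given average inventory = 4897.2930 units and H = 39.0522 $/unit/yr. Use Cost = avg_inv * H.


Cost = 4897.2930 * 39.0522 = 191250.0657

191250.0657 $/yr


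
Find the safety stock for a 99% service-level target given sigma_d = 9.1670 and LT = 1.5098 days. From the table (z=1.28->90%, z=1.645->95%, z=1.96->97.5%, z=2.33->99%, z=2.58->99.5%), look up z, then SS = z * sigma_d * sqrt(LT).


From the table, SL = 99% corresponds to z = 2.33
sqrt(LT) = sqrt(1.5098) = 1.2287
SS = 2.33 * 9.1670 * 1.2287 = 26.2448

26.2448 units


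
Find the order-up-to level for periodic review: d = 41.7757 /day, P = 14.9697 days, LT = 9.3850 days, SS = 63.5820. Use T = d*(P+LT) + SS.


P + LT = 24.3547
d*(P+LT) = 41.7757 * 24.3547 = 1017.4346
T = 1017.4346 + 63.5820 = 1081.0166

1081.0166 units


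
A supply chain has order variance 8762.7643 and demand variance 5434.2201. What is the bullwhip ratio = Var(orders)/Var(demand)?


BW = 8762.7643 / 5434.2201 = 1.6125

1.6125


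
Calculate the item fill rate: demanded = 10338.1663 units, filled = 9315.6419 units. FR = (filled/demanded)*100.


FR = 9315.6419 / 10338.1663 * 100 = 90.1092

90.1092%


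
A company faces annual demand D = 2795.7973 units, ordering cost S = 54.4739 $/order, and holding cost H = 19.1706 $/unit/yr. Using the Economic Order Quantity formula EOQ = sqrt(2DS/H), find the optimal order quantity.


2*D*S = 2 * 2795.7973 * 54.4739 = 304595.9651
2*D*S/H = 15888.7028
EOQ = sqrt(15888.7028) = 126.0504

126.0504 units


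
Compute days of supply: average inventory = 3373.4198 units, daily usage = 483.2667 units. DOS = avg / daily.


DOS = 3373.4198 / 483.2667 = 6.9805

6.9805 days


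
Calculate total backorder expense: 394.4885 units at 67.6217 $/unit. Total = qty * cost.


Total = 394.4885 * 67.6217 = 26675.9830

26675.9830 $


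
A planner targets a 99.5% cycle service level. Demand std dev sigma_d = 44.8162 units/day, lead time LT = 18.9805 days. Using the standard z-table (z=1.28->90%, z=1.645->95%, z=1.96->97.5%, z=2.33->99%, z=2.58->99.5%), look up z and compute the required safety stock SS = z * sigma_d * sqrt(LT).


From the table, SL = 99.5% corresponds to z = 2.58
sqrt(LT) = sqrt(18.9805) = 4.3567
SS = 2.58 * 44.8162 * 4.3567 = 503.7425

503.7425 units


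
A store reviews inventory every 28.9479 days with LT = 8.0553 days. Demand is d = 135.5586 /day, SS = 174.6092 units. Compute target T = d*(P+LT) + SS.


P + LT = 37.0032
d*(P+LT) = 135.5586 * 37.0032 = 5016.1020
T = 5016.1020 + 174.6092 = 5190.7112

5190.7112 units


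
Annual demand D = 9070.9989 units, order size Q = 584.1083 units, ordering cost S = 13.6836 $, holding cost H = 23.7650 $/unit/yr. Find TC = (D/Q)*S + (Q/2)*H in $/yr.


Ordering cost = D*S/Q = 212.5016
Holding cost = Q*H/2 = 6940.6669
TC = 212.5016 + 6940.6669 = 7153.1684

7153.1684 $/yr


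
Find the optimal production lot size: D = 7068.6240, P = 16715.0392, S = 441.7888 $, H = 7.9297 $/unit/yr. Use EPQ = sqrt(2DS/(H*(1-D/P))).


1 - D/P = 1 - 0.4229 = 0.5771
H*(1-D/P) = 4.5763
2DS = 6245677.8292
EPQ = sqrt(1364785.0912) = 1168.2402

1168.2402 units


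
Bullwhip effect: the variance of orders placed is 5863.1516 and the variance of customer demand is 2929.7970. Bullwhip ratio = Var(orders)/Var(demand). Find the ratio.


BW = 5863.1516 / 2929.7970 = 2.0012

2.0012


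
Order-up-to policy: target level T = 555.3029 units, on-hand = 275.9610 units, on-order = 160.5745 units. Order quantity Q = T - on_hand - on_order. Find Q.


Inventory position = OH + OO = 275.9610 + 160.5745 = 436.5355
Q = 555.3029 - 436.5355 = 118.7674

118.7674 units


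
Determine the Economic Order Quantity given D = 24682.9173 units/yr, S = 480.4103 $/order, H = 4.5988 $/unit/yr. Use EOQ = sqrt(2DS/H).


2*D*S = 2 * 24682.9173 * 480.4103 = 23715855.4099
2*D*S/H = 5156966.0368
EOQ = sqrt(5156966.0368) = 2270.8954

2270.8954 units


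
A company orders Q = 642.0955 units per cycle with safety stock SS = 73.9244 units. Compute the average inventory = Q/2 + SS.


Q/2 = 321.0478
Avg = 321.0478 + 73.9244 = 394.9721

394.9721 units


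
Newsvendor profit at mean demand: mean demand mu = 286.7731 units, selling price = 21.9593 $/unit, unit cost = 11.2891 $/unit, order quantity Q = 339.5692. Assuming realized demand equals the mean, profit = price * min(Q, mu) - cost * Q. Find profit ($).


Sales at mu = min(339.5692, 286.7731) = 286.7731
Revenue = 21.9593 * 286.7731 = 6297.3365
Total cost = 11.2891 * 339.5692 = 3833.4307
Profit = 6297.3365 - 3833.4307 = 2463.9059

2463.9059 $


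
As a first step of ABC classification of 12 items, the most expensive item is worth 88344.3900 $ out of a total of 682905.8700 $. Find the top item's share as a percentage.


Top item = 88344.3900
Total = 682905.8700
Percentage = 88344.3900 / 682905.8700 * 100 = 12.9365

12.9365%


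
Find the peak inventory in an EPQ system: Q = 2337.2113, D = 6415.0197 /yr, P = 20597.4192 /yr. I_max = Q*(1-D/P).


D/P = 0.3114
1 - D/P = 0.6886
I_max = 2337.2113 * 0.6886 = 1609.2921

1609.2921 units


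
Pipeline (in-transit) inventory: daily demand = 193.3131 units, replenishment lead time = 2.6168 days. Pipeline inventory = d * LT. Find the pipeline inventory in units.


Pipeline = 193.3131 * 2.6168 = 505.8617

505.8617 units


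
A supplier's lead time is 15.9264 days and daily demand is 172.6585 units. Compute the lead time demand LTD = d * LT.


LTD = 172.6585 * 15.9264 = 2749.8283

2749.8283 units


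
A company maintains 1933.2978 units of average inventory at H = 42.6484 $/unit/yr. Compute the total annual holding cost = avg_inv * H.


Cost = 1933.2978 * 42.6484 = 82452.0579

82452.0579 $/yr


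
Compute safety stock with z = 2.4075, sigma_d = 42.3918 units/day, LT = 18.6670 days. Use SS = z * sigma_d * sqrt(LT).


sqrt(LT) = sqrt(18.6670) = 4.3205
SS = 2.4075 * 42.3918 * 4.3205 = 440.9460

440.9460 units


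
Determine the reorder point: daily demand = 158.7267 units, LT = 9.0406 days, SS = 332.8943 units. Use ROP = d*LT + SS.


d*LT = 158.7267 * 9.0406 = 1434.9846
ROP = 1434.9846 + 332.8943 = 1767.8789

1767.8789 units


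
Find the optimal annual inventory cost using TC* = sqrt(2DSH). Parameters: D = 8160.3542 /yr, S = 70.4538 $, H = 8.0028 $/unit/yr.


2*D*S*H = 9202067.0004
TC* = sqrt(9202067.0004) = 3033.4909

3033.4909 $/yr


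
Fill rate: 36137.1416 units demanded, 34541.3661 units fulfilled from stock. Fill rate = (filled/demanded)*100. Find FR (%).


FR = 34541.3661 / 36137.1416 * 100 = 95.5841

95.5841%


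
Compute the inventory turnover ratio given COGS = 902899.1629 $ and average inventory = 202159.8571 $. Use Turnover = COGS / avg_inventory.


Turnover = 902899.1629 / 202159.8571 = 4.4663

4.4663


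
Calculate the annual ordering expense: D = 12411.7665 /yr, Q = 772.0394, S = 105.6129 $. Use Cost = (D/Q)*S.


Number of orders = D/Q = 16.0766
Cost = 16.0766 * 105.6129 = 1697.8961

1697.8961 $/yr


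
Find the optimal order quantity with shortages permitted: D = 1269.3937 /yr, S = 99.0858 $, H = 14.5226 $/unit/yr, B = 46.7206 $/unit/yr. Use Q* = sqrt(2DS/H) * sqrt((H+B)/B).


sqrt(2DS/H) = 131.6124
sqrt((H+B)/B) = 1.1449
Q* = 131.6124 * 1.1449 = 150.6855

150.6855 units


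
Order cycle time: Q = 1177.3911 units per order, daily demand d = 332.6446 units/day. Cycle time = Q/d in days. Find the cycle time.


Cycle = 1177.3911 / 332.6446 = 3.5395

3.5395 days


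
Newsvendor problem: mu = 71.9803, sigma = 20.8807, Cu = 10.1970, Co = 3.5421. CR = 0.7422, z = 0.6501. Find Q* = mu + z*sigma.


CR = Cu/(Cu+Co) = 10.1970/(10.1970+3.5421) = 0.7422
z = 0.6501
Q* = 71.9803 + 0.6501 * 20.8807 = 85.5548

85.5548 units


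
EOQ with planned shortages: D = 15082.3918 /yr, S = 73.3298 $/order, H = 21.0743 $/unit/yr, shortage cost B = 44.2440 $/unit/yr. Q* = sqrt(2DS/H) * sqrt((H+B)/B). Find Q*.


sqrt(2DS/H) = 323.9767
sqrt((H+B)/B) = 1.2150
Q* = 323.9767 * 1.2150 = 393.6444

393.6444 units


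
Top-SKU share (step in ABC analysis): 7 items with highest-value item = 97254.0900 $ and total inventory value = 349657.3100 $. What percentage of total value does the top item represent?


Top item = 97254.0900
Total = 349657.3100
Percentage = 97254.0900 / 349657.3100 * 100 = 27.8141

27.8141%


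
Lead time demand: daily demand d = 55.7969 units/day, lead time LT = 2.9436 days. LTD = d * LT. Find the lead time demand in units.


LTD = 55.7969 * 2.9436 = 164.2438

164.2438 units


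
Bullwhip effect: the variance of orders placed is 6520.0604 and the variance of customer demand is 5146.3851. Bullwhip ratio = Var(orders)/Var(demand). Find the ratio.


BW = 6520.0604 / 5146.3851 = 1.2669

1.2669


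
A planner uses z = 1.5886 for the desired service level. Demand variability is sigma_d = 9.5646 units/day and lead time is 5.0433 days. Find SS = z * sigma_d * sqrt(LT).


sqrt(LT) = sqrt(5.0433) = 2.2457
SS = 1.5886 * 9.5646 * 2.2457 = 34.1223

34.1223 units


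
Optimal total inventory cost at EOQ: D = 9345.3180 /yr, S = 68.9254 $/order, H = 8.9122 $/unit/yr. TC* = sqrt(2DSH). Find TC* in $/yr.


2*D*S*H = 11481226.8734
TC* = sqrt(11481226.8734) = 3388.3959

3388.3959 $/yr


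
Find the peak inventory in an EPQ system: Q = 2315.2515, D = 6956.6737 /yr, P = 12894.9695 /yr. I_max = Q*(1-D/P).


D/P = 0.5395
1 - D/P = 0.4605
I_max = 2315.2515 * 0.4605 = 1066.2025

1066.2025 units


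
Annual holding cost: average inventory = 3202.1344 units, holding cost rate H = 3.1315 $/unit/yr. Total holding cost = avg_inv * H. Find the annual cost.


Cost = 3202.1344 * 3.1315 = 10027.4839

10027.4839 $/yr


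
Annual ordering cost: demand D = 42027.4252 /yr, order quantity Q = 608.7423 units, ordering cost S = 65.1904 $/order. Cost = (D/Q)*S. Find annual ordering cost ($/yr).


Number of orders = D/Q = 69.0398
Cost = 69.0398 * 65.1904 = 4500.7299

4500.7299 $/yr


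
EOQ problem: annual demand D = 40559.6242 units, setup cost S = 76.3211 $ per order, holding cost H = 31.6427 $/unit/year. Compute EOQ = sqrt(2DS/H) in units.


2*D*S = 2 * 40559.6242 * 76.3211 = 6191110.2691
2*D*S/H = 195656.8267
EOQ = sqrt(195656.8267) = 442.3311

442.3311 units


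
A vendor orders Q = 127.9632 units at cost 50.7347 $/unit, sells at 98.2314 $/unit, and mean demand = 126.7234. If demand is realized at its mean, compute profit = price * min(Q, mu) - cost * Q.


Sales at mu = min(127.9632, 126.7234) = 126.7234
Revenue = 98.2314 * 126.7234 = 12448.2170
Total cost = 50.7347 * 127.9632 = 6492.1746
Profit = 12448.2170 - 6492.1746 = 5956.0424

5956.0424 $


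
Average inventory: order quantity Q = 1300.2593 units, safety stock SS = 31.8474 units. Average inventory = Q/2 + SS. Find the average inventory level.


Q/2 = 650.1296
Avg = 650.1296 + 31.8474 = 681.9770

681.9770 units


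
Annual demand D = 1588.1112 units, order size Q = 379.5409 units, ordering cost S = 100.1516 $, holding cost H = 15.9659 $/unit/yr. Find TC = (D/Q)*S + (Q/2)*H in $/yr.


Ordering cost = D*S/Q = 419.0639
Holding cost = Q*H/2 = 3029.8560
TC = 419.0639 + 3029.8560 = 3448.9199

3448.9199 $/yr


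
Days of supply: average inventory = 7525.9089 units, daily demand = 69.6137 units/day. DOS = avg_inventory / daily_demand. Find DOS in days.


DOS = 7525.9089 / 69.6137 = 108.1096

108.1096 days


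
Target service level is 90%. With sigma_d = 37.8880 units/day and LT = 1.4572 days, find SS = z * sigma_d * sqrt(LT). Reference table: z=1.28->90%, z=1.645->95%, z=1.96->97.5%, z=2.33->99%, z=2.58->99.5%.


From the table, SL = 90% corresponds to z = 1.28
sqrt(LT) = sqrt(1.4572) = 1.2071
SS = 1.28 * 37.8880 * 1.2071 = 58.5425

58.5425 units


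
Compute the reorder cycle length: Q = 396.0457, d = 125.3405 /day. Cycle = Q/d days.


Cycle = 396.0457 / 125.3405 = 3.1598

3.1598 days


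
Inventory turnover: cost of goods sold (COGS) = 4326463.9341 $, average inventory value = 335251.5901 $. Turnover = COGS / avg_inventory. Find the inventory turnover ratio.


Turnover = 4326463.9341 / 335251.5901 = 12.9051

12.9051


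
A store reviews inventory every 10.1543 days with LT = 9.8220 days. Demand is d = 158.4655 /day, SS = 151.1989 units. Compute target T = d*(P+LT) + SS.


P + LT = 19.9763
d*(P+LT) = 158.4655 * 19.9763 = 3165.5544
T = 3165.5544 + 151.1989 = 3316.7533

3316.7533 units


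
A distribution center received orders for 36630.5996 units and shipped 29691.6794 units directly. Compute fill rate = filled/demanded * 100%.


FR = 29691.6794 / 36630.5996 * 100 = 81.0570

81.0570%


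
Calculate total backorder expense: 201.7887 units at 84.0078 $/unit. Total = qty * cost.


Total = 201.7887 * 84.0078 = 16951.8248

16951.8248 $


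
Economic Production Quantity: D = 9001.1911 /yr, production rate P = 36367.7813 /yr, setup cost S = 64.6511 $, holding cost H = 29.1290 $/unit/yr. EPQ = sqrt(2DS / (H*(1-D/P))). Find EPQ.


1 - D/P = 1 - 0.2475 = 0.7525
H*(1-D/P) = 21.9194
2DS = 1163873.8119
EPQ = sqrt(53097.7891) = 230.4296

230.4296 units


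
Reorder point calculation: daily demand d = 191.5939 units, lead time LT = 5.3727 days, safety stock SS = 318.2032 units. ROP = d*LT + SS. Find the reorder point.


d*LT = 191.5939 * 5.3727 = 1029.3765
ROP = 1029.3765 + 318.2032 = 1347.5797

1347.5797 units


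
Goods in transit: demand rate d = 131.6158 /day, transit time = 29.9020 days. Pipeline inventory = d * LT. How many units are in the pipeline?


Pipeline = 131.6158 * 29.9020 = 3935.5757

3935.5757 units


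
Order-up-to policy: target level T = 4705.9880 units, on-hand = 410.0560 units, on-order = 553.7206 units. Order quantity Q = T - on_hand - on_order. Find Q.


Inventory position = OH + OO = 410.0560 + 553.7206 = 963.7766
Q = 4705.9880 - 963.7766 = 3742.2114

3742.2114 units


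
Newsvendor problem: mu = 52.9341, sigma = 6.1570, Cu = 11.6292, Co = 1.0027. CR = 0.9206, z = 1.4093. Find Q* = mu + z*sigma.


CR = Cu/(Cu+Co) = 11.6292/(11.6292+1.0027) = 0.9206
z = 1.4093
Q* = 52.9341 + 1.4093 * 6.1570 = 61.6112

61.6112 units


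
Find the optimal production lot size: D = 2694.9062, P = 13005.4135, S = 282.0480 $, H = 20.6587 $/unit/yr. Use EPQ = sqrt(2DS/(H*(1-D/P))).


1 - D/P = 1 - 0.2072 = 0.7928
H*(1-D/P) = 16.3779
2DS = 1520185.8078
EPQ = sqrt(92819.1988) = 304.6624

304.6624 units


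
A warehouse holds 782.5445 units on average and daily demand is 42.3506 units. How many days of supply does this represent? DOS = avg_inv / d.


DOS = 782.5445 / 42.3506 = 18.4778

18.4778 days


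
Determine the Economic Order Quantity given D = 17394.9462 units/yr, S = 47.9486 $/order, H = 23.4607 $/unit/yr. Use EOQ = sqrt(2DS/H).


2*D*S = 2 * 17394.9462 * 47.9486 = 1668126.6347
2*D*S/H = 71103.0206
EOQ = sqrt(71103.0206) = 266.6515

266.6515 units


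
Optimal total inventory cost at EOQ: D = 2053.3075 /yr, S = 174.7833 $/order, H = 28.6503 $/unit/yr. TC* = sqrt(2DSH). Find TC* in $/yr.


2*D*S*H = 20564260.5521
TC* = sqrt(20564260.5521) = 4534.7834

4534.7834 $/yr


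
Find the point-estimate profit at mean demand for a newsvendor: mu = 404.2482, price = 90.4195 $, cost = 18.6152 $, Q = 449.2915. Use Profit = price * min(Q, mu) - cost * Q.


Sales at mu = min(449.2915, 404.2482) = 404.2482
Revenue = 90.4195 * 404.2482 = 36551.9201
Total cost = 18.6152 * 449.2915 = 8363.6511
Profit = 36551.9201 - 8363.6511 = 28188.2690

28188.2690 $


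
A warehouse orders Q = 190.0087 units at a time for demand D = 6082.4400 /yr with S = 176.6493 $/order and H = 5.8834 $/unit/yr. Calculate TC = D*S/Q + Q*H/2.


Ordering cost = D*S/Q = 5654.7872
Holding cost = Q*H/2 = 558.9486
TC = 5654.7872 + 558.9486 = 6213.7358

6213.7358 $/yr


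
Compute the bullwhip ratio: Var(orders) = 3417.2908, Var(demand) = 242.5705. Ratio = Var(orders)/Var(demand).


BW = 3417.2908 / 242.5705 = 14.0878

14.0878


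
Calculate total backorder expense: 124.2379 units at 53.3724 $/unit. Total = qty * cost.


Total = 124.2379 * 53.3724 = 6630.8749

6630.8749 $


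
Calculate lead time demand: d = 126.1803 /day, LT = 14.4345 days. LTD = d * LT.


LTD = 126.1803 * 14.4345 = 1821.3495

1821.3495 units


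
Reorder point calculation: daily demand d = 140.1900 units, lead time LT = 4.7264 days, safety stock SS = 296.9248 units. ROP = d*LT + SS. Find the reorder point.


d*LT = 140.1900 * 4.7264 = 662.5940
ROP = 662.5940 + 296.9248 = 959.5188

959.5188 units


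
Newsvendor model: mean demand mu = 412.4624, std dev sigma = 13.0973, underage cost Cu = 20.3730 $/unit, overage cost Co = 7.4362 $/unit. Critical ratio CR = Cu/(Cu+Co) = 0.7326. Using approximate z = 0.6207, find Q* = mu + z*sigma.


CR = Cu/(Cu+Co) = 20.3730/(20.3730+7.4362) = 0.7326
z = 0.6207
Q* = 412.4624 + 0.6207 * 13.0973 = 420.5919

420.5919 units


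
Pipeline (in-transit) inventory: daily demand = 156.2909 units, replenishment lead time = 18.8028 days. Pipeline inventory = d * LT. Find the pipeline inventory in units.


Pipeline = 156.2909 * 18.8028 = 2938.7065

2938.7065 units


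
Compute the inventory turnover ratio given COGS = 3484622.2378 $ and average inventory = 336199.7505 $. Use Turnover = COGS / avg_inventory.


Turnover = 3484622.2378 / 336199.7505 = 10.3647

10.3647


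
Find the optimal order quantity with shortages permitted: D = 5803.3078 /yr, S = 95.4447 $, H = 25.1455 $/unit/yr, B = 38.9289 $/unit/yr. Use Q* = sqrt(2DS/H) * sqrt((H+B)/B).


sqrt(2DS/H) = 209.8933
sqrt((H+B)/B) = 1.2829
Q* = 209.8933 * 1.2829 = 269.2804

269.2804 units


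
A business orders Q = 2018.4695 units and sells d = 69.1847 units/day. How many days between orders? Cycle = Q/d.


Cycle = 2018.4695 / 69.1847 = 29.1751

29.1751 days


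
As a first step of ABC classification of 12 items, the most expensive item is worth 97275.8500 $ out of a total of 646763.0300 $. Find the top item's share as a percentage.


Top item = 97275.8500
Total = 646763.0300
Percentage = 97275.8500 / 646763.0300 * 100 = 15.0404

15.0404%


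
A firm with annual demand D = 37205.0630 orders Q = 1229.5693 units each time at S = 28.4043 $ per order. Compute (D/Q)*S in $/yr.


Number of orders = D/Q = 30.2586
Cost = 30.2586 * 28.4043 = 859.4748

859.4748 $/yr


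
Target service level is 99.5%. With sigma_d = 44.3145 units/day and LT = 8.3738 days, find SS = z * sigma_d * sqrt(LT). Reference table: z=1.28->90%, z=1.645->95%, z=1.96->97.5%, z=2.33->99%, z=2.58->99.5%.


From the table, SL = 99.5% corresponds to z = 2.58
sqrt(LT) = sqrt(8.3738) = 2.8938
SS = 2.58 * 44.3145 * 2.8938 = 330.8467

330.8467 units


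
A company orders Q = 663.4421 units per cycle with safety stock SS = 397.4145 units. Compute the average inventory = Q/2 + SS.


Q/2 = 331.7210
Avg = 331.7210 + 397.4145 = 729.1355

729.1355 units


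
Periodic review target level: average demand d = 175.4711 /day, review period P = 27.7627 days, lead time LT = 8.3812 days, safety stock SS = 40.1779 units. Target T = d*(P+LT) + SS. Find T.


P + LT = 36.1439
d*(P+LT) = 175.4711 * 36.1439 = 6342.2099
T = 6342.2099 + 40.1779 = 6382.3878

6382.3878 units


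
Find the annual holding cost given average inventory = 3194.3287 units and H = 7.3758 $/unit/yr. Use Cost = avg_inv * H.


Cost = 3194.3287 * 7.3758 = 23560.7296

23560.7296 $/yr


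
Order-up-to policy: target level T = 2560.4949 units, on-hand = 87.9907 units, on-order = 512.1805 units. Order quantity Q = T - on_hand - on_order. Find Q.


Inventory position = OH + OO = 87.9907 + 512.1805 = 600.1712
Q = 2560.4949 - 600.1712 = 1960.3237

1960.3237 units


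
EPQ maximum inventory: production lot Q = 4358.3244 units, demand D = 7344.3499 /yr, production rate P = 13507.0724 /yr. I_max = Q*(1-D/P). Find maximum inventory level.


D/P = 0.5437
1 - D/P = 0.4563
I_max = 4358.3244 * 0.4563 = 1988.5245

1988.5245 units


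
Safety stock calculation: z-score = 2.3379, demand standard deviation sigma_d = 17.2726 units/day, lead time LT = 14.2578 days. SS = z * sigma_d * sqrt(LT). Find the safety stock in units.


sqrt(LT) = sqrt(14.2578) = 3.7760
SS = 2.3379 * 17.2726 * 3.7760 = 152.4790

152.4790 units


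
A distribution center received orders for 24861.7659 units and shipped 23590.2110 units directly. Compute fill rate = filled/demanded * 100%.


FR = 23590.2110 / 24861.7659 * 100 = 94.8855

94.8855%


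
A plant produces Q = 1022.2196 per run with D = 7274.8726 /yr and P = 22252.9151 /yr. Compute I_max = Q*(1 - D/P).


D/P = 0.3269
1 - D/P = 0.6731
I_max = 1022.2196 * 0.6731 = 688.0379

688.0379 units


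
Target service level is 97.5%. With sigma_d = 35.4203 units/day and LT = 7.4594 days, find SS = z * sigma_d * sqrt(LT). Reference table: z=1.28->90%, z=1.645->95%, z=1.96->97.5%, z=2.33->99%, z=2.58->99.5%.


From the table, SL = 97.5% corresponds to z = 1.96
sqrt(LT) = sqrt(7.4594) = 2.7312
SS = 1.96 * 35.4203 * 2.7312 = 189.6096

189.6096 units


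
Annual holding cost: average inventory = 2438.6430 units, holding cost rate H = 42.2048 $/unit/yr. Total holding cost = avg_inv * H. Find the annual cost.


Cost = 2438.6430 * 42.2048 = 102922.4401

102922.4401 $/yr


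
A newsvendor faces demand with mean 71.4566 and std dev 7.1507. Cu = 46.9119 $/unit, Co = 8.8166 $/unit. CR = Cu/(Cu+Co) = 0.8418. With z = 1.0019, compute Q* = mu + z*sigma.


CR = Cu/(Cu+Co) = 46.9119/(46.9119+8.8166) = 0.8418
z = 1.0019
Q* = 71.4566 + 1.0019 * 7.1507 = 78.6209

78.6209 units


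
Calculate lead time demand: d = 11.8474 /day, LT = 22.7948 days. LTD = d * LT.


LTD = 11.8474 * 22.7948 = 270.0591

270.0591 units


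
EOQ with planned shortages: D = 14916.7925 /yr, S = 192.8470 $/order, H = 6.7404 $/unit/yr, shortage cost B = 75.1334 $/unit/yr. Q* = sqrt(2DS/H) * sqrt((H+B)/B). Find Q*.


sqrt(2DS/H) = 923.8816
sqrt((H+B)/B) = 1.0439
Q* = 923.8816 * 1.0439 = 964.4335

964.4335 units


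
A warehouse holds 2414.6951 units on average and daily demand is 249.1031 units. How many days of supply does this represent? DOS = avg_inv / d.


DOS = 2414.6951 / 249.1031 = 9.6936

9.6936 days


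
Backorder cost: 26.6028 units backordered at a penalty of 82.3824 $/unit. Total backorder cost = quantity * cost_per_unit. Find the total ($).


Total = 26.6028 * 82.3824 = 2191.6025

2191.6025 $


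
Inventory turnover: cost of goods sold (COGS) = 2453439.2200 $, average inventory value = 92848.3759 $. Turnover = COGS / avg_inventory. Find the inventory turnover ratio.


Turnover = 2453439.2200 / 92848.3759 = 26.4241

26.4241


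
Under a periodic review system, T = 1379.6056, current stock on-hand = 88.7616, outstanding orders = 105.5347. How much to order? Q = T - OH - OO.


Inventory position = OH + OO = 88.7616 + 105.5347 = 194.2963
Q = 1379.6056 - 194.2963 = 1185.3093

1185.3093 units


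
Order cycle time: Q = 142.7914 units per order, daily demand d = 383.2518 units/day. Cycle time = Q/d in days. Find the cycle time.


Cycle = 142.7914 / 383.2518 = 0.3726

0.3726 days


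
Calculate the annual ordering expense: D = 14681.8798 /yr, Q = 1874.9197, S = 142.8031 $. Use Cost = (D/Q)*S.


Number of orders = D/Q = 7.8307
Cost = 7.8307 * 142.8031 = 1118.2441

1118.2441 $/yr


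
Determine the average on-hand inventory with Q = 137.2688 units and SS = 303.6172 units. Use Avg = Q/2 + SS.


Q/2 = 68.6344
Avg = 68.6344 + 303.6172 = 372.2516

372.2516 units


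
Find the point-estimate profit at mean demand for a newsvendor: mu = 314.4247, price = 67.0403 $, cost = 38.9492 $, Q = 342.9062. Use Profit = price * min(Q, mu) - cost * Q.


Sales at mu = min(342.9062, 314.4247) = 314.4247
Revenue = 67.0403 * 314.4247 = 21079.1262
Total cost = 38.9492 * 342.9062 = 13355.9222
Profit = 21079.1262 - 13355.9222 = 7723.2041

7723.2041 $


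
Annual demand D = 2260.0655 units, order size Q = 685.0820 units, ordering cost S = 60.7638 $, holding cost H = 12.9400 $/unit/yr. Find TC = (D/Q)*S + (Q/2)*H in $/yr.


Ordering cost = D*S/Q = 200.4580
Holding cost = Q*H/2 = 4432.4805
TC = 200.4580 + 4432.4805 = 4632.9385

4632.9385 $/yr


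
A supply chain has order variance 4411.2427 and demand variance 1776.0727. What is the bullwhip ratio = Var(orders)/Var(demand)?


BW = 4411.2427 / 1776.0727 = 2.4837

2.4837


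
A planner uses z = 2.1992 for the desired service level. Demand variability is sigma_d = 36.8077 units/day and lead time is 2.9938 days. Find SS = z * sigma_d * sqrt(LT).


sqrt(LT) = sqrt(2.9938) = 1.7303
SS = 2.1992 * 36.8077 * 1.7303 = 140.0602

140.0602 units


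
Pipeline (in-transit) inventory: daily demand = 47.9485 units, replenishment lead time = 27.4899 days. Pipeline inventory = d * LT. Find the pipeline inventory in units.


Pipeline = 47.9485 * 27.4899 = 1318.0995

1318.0995 units


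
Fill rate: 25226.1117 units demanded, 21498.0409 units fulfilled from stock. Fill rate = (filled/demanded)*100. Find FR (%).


FR = 21498.0409 / 25226.1117 * 100 = 85.2214

85.2214%
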